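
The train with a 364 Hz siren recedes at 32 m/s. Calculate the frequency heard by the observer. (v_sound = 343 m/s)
f_obs = f·v/(v + v_s) = 332.9 Hz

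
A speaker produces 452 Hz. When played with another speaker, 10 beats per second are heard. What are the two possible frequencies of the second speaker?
f₂ = 452 ± 10 Hz → 462 Hz or 442 Hz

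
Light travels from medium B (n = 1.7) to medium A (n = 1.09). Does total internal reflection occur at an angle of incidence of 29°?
θc = arcsin(n₂/n₁) = 39.88°; 29° < θc, so no — the ray refracts.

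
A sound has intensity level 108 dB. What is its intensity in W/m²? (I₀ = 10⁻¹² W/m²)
I = I₀·10^(β/10) = 6.31 × 10⁻² W/m²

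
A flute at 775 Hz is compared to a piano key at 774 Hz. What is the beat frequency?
1 Hz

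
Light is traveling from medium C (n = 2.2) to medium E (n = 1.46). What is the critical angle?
θc = arcsin(n₂/n₁) = 41.58°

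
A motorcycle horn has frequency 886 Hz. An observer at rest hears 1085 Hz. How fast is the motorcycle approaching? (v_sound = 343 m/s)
v_s = v·(1 − f/f_obs) = 62.91 m/s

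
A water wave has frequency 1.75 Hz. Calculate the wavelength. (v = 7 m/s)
λ = v/f = 4 m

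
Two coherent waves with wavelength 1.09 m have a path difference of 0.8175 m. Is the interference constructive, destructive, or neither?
neither (partial) — path difference = 0.75λ, neither a whole number of wavelengths nor an odd multiple of λ/2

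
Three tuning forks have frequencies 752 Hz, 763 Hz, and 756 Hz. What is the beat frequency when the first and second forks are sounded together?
11 Hz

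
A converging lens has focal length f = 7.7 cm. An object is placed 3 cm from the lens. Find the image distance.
1/di = 1/f − 1/do → di = -4.915 cm (virtual image)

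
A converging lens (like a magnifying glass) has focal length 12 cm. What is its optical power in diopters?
P = 1/f = 8.333 D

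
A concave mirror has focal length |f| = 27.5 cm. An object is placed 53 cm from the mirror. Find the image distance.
f = +27.5 cm (concave); 1/di = 1/f − 1/do → di = 57.16 cm (real image, in front of mirror)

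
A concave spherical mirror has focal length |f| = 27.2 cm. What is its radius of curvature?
R = 2|f| = 54.4 cm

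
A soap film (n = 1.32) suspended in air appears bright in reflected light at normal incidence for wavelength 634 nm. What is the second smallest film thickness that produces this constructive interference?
2nt = (m − ½)λ with m = 2 → t = (m − ½)λ/(2n) = 360.2 nm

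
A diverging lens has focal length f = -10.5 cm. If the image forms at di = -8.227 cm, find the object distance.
1/do = 1/f − 1/di → do = 38 cm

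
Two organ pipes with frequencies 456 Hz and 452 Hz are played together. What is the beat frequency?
4 Hz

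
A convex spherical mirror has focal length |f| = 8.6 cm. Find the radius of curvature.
R = 2|f| = 17.2 cm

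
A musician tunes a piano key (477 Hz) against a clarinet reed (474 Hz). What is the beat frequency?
3 Hz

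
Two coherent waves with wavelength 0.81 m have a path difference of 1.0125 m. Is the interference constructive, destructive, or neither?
neither (partial) — path difference = 1.25λ, neither a whole number of wavelengths nor an odd multiple of λ/2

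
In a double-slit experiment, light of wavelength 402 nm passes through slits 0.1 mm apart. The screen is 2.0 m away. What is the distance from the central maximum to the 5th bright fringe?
y = mλL/d = 40.2 mm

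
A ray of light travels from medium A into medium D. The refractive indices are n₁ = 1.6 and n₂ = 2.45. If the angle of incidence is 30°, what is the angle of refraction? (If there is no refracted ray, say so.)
sin θ₂ = (n₁/n₂)·sin θ₁ = 0.3265 → θ₂ = 19.06°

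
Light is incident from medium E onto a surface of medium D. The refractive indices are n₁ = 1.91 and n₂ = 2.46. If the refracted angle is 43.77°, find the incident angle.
sin θ₁ = (n₂/n₁)·sin θ₂ → θ₁ = 62.99°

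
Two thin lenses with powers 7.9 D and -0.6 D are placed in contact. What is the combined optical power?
P_total = P₁ + P₂ = 7.3 D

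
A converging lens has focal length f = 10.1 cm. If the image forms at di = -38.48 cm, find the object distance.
1/do = 1/f − 1/di → do = 8 cm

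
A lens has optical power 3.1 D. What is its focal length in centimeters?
f = 1/P = 32.26 cm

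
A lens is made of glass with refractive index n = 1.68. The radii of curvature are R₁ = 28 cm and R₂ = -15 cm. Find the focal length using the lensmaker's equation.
1/f = (n − 1)(1/R₁ − 1/R₂) → f = 14.36 cm (converging lens)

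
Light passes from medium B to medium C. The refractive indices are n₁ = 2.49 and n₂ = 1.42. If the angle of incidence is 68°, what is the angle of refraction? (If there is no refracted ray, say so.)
sin θ₂ = (n₁/n₂)·sin θ₁ = 1.626 > 1, so there is no refracted ray — the light undergoes total internal reflection.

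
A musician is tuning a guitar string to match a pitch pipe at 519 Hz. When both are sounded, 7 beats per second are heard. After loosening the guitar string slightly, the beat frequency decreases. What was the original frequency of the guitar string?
526 Hz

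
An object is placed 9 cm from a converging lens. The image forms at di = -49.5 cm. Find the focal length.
1/f = 1/do + 1/di → f = 11 cm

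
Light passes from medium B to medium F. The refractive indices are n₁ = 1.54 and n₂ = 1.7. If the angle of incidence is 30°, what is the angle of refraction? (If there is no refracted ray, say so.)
sin θ₂ = (n₁/n₂)·sin θ₁ = 0.4529 → θ₂ = 26.93°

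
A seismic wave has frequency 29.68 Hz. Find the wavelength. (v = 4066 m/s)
λ = v/f = 137 m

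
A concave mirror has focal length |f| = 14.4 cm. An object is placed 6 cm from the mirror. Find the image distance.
f = +14.4 cm (concave); 1/di = 1/f − 1/do → di = -10.29 cm (virtual image, behind mirror)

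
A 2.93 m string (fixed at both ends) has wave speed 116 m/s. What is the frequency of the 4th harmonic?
fₙ = nv/(2L) = 79.18 Hz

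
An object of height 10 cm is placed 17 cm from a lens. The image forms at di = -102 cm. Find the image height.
hi = (-di/do) × ho = 60 cm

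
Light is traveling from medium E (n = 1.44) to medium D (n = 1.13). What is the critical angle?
θc = arcsin(n₂/n₁) = 51.69°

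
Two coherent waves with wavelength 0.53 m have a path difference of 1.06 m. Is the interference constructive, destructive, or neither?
constructive — path difference = 2λ, a whole number of wavelengths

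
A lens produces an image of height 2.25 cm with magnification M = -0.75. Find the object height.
ho = |hi|/|M| = 3 cm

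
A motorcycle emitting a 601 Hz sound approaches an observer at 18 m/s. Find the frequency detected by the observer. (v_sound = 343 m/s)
f_obs = f·v/(v − v_s) = 634.3 Hz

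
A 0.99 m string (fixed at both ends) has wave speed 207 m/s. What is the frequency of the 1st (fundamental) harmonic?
fₙ = nv/(2L) = 104.5 Hz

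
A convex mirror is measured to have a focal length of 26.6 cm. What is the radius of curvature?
R = 2|f| = 53.2 cm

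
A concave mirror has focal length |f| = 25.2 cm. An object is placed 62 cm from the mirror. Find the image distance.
f = +25.2 cm (concave); 1/di = 1/f − 1/do → di = 42.46 cm (real image, in front of mirror)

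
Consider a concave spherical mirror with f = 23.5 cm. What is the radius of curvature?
R = 2|f| = 47 cm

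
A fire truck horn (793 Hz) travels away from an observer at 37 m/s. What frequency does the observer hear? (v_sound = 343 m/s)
f_obs = f·v/(v + v_s) = 715.8 Hz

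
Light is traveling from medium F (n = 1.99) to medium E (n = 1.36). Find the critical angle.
θc = arcsin(n₂/n₁) = 43.11°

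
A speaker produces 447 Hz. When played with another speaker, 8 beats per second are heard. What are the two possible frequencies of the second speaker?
f₂ = 447 ± 8 Hz → 455 Hz or 439 Hz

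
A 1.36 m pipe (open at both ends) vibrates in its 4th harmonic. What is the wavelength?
λₙ = 2L/n = 0.68 m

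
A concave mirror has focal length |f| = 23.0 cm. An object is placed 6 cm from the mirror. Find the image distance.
f = +23.0 cm (concave); 1/di = 1/f − 1/do → di = -8.118 cm (virtual image, behind mirror)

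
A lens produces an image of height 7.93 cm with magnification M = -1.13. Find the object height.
ho = |hi|/|M| = 7.018 cm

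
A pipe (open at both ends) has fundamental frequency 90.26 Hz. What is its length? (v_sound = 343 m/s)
L = v/(2f₁) = 1.9 m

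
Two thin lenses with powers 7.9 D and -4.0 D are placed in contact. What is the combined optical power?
P_total = P₁ + P₂ = 3.9 D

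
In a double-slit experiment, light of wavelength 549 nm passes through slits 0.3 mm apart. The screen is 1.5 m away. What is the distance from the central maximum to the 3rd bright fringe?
y = mλL/d = 8.235 mm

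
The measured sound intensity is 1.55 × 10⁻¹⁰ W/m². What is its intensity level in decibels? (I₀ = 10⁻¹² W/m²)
β = 10·log₁₀(I/I₀) = 21.9 dB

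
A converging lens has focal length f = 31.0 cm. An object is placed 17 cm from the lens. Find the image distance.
1/di = 1/f − 1/do → di = -37.64 cm (virtual image)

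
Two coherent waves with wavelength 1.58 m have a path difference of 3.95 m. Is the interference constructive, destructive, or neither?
destructive — path difference = 2.5λ, an odd multiple of λ/2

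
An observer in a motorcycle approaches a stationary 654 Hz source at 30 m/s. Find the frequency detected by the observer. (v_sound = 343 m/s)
f_obs = f·(v + v_o)/v = 711.2 Hz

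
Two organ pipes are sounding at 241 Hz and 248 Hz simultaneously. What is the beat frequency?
7 Hz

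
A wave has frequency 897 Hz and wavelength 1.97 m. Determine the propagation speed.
v = fλ = 1767 m/s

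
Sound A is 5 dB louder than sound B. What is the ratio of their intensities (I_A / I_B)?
I_A/I_B = 10^(Δβ/10) = 3.162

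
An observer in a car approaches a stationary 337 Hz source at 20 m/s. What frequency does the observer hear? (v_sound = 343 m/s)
f_obs = f·(v + v_o)/v = 356.7 Hz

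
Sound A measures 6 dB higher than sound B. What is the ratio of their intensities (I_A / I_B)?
I_A/I_B = 10^(Δβ/10) = 3.981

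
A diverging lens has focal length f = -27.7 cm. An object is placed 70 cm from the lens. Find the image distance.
1/di = 1/f − 1/do → di = -19.85 cm (virtual image)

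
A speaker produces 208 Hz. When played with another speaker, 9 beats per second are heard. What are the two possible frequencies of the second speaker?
f₂ = 208 ± 9 Hz → 217 Hz or 199 Hz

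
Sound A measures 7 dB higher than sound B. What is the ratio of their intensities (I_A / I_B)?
I_A/I_B = 10^(Δβ/10) = 5.012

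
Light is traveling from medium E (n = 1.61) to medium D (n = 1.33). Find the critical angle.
θc = arcsin(n₂/n₁) = 55.7°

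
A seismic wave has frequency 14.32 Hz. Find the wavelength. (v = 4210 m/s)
λ = v/f = 294 m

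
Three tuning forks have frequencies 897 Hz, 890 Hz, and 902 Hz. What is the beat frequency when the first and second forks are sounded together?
7 Hz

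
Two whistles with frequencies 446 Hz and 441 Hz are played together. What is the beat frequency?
5 Hz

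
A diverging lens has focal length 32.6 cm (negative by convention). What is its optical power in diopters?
P = 1/f = -3.067 D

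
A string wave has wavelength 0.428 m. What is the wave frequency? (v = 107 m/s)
f = v/λ = 250 Hz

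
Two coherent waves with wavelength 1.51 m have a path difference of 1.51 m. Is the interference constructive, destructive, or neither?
constructive — path difference = 1λ, a whole number of wavelengths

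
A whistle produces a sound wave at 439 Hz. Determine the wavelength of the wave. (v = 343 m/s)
λ = v/f = 0.7813 m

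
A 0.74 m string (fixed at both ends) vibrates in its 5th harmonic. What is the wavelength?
λₙ = 2L/n = 0.296 m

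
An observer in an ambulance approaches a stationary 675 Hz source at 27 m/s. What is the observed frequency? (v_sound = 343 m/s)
f_obs = f·(v + v_o)/v = 728.1 Hz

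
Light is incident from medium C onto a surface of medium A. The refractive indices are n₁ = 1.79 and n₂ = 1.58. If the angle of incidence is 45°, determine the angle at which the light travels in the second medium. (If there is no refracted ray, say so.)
sin θ₂ = (n₁/n₂)·sin θ₁ = 0.8011 → θ₂ = 53.23°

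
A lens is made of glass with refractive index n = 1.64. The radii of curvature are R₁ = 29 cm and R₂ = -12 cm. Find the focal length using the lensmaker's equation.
1/f = (n − 1)(1/R₁ − 1/R₂) → f = 13.26 cm (converging lens)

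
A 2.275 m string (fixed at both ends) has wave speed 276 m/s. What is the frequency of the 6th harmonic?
fₙ = nv/(2L) = 364 Hz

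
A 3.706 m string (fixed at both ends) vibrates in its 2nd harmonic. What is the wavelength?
λₙ = 2L/n = 3.706 m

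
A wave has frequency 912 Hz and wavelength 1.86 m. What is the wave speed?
v = fλ = 1696 m/s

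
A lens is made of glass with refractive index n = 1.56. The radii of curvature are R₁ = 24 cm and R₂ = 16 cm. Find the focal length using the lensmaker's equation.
1/f = (n − 1)(1/R₁ − 1/R₂) → f = -85.71 cm (diverging lens)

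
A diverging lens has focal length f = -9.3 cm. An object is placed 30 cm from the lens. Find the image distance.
1/di = 1/f − 1/do → di = -7.099 cm (virtual image)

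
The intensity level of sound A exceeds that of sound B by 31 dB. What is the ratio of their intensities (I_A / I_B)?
I_A/I_B = 10^(Δβ/10) = 1259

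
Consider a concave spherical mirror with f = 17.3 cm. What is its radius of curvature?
R = 2|f| = 34.6 cm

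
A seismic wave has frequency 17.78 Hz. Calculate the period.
T = 1/f = 0.05624 s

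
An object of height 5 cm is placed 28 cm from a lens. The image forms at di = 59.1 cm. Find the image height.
hi = (-di/do) × ho = -10.55 cm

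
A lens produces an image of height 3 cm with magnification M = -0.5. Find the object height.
ho = |hi|/|M| = 6 cm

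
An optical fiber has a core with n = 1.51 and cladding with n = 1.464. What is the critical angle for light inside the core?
θc = arcsin(n_cladding/n_core) = 75.82°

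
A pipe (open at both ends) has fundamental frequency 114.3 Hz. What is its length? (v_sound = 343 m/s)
L = v/(2f₁) = 1.5 m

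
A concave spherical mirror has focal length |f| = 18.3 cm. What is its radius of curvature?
R = 2|f| = 36.6 cm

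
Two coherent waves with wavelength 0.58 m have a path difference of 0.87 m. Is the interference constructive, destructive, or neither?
destructive — path difference = 1.5λ, an odd multiple of λ/2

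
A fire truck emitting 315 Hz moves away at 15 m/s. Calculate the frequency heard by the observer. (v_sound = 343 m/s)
f_obs = f·v/(v + v_s) = 301.8 Hz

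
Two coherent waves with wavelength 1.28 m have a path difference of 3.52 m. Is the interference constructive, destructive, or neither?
neither (partial) — path difference = 2.75λ, neither a whole number of wavelengths nor an odd multiple of λ/2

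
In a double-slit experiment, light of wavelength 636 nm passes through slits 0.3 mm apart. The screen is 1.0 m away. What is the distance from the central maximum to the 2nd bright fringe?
y = mλL/d = 4.24 mm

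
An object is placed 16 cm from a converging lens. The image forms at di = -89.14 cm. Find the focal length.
1/f = 1/do + 1/di → f = 19.5 cm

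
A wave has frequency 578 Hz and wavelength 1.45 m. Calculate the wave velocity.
v = fλ = 838.1 m/s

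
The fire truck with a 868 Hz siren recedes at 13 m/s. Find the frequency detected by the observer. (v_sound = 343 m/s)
f_obs = f·v/(v + v_s) = 836.3 Hz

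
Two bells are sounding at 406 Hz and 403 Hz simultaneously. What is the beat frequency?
3 Hz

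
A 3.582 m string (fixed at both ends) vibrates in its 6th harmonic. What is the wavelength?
λₙ = 2L/n = 1.194 m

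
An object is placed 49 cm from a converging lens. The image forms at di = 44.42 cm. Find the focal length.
1/f = 1/do + 1/di → f = 23.3 cm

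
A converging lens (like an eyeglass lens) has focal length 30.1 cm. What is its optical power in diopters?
P = 1/f = 3.322 D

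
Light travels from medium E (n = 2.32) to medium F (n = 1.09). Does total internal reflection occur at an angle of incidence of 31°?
θc = arcsin(n₂/n₁) = 28.02°; 31° > θc, so yes — total internal reflection.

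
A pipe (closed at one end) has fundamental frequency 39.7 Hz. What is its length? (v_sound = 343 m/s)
L = v/(4f₁) = 2.16 m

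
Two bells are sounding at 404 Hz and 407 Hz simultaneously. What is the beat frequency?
3 Hz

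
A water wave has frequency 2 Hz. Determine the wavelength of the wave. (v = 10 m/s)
λ = v/f = 5 m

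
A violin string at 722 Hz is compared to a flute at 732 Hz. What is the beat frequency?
10 Hz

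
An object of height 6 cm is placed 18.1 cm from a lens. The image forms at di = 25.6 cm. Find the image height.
hi = (-di/do) × ho = -8.486 cm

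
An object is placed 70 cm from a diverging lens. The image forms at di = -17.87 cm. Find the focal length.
1/f = 1/do + 1/di → f = -24 cm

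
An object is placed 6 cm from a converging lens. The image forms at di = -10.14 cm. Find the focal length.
1/f = 1/do + 1/di → f = 14.7 cm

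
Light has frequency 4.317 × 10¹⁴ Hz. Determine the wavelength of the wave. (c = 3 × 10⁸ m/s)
λ = c/f = 694.9 nm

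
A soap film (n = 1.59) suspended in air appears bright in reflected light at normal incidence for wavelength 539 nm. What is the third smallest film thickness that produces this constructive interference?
2nt = (m − ½)λ with m = 3 → t = (m − ½)λ/(2n) = 423.7 nm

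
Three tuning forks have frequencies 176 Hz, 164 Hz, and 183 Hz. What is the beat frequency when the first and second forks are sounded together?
12 Hz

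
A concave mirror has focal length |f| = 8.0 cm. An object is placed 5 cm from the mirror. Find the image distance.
f = +8.0 cm (concave); 1/di = 1/f − 1/do → di = -13.33 cm (virtual image, behind mirror)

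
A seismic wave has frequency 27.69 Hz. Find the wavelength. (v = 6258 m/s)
λ = v/f = 226 m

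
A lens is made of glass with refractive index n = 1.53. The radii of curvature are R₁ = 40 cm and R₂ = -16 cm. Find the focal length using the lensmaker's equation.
1/f = (n − 1)(1/R₁ − 1/R₂) → f = 21.56 cm (converging lens)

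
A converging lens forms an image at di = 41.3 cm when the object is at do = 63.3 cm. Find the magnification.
M = −di/do = -0.6524 (inverted image)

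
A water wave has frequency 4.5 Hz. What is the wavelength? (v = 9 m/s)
λ = v/f = 2 m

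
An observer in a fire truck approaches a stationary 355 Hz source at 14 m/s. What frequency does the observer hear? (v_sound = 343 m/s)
f_obs = f·(v + v_o)/v = 369.5 Hz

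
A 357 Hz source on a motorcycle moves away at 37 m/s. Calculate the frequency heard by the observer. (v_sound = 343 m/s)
f_obs = f·v/(v + v_s) = 322.2 Hz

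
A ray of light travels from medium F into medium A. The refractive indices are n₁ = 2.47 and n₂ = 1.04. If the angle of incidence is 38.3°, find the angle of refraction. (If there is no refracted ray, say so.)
sin θ₂ = (n₁/n₂)·sin θ₁ = 1.472 > 1, so there is no refracted ray — the light undergoes total internal reflection.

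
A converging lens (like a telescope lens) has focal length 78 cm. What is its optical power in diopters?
P = 1/f = 1.282 D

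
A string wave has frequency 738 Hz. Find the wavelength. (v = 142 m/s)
λ = v/f = 0.1924 m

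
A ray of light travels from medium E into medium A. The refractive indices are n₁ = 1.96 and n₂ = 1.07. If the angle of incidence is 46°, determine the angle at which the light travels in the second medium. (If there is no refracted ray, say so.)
sin θ₂ = (n₁/n₂)·sin θ₁ = 1.318 > 1, so there is no refracted ray — the light undergoes total internal reflection.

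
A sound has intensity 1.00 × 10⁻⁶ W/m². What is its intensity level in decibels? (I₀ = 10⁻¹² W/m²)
β = 10·log₁₀(I/I₀) = 60 dB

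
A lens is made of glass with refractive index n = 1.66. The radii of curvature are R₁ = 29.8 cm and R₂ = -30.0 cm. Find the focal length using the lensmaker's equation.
1/f = (n − 1)(1/R₁ − 1/R₂) → f = 22.65 cm (converging lens)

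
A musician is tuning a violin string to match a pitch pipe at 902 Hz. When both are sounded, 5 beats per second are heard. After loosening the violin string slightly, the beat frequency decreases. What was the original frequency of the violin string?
907 Hz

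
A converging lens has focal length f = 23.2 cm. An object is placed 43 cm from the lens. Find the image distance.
1/di = 1/f − 1/do → di = 50.38 cm (real image)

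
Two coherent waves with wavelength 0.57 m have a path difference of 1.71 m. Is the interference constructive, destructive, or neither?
constructive — path difference = 3λ, a whole number of wavelengths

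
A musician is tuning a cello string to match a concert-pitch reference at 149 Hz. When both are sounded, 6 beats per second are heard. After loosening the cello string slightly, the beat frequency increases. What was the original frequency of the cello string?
143 Hz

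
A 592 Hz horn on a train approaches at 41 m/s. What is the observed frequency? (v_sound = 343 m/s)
f_obs = f·v/(v − v_s) = 672.4 Hz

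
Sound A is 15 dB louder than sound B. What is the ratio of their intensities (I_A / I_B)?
I_A/I_B = 10^(Δβ/10) = 31.62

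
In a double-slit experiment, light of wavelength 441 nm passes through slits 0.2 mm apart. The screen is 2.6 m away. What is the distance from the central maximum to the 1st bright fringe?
y = mλL/d = 5.733 mm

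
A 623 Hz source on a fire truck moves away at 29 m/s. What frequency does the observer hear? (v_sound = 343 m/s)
f_obs = f·v/(v + v_s) = 574.4 Hz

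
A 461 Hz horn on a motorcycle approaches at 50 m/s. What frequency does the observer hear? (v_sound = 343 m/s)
f_obs = f·v/(v − v_s) = 539.7 Hz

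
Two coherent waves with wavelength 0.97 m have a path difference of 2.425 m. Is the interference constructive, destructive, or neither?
destructive — path difference = 2.5λ, an odd multiple of λ/2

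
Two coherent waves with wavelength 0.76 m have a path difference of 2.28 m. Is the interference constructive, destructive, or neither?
constructive — path difference = 3λ, a whole number of wavelengths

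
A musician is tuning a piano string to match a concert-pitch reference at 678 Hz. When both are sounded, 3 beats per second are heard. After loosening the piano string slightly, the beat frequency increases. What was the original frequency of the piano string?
675 Hz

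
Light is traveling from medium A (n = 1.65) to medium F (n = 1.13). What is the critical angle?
θc = arcsin(n₂/n₁) = 43.22°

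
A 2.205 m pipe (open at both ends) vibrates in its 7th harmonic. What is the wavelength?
λₙ = 2L/n = 0.63 m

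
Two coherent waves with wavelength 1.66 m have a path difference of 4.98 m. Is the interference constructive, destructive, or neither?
constructive — path difference = 3λ, a whole number of wavelengths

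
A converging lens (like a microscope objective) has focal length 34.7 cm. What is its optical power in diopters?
P = 1/f = 2.882 D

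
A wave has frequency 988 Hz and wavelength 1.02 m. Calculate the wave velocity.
v = fλ = 1008 m/s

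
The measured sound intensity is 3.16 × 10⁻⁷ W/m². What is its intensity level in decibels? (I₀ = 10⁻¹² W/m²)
β = 10·log₁₀(I/I₀) = 55 dB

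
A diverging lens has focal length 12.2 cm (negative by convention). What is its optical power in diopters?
P = 1/f = -8.197 D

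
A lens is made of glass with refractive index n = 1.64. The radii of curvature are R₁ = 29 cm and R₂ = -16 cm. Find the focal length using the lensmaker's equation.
1/f = (n − 1)(1/R₁ − 1/R₂) → f = 16.11 cm (converging lens)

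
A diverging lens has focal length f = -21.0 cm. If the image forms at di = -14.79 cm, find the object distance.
1/do = 1/f − 1/di → do = 50.01 cm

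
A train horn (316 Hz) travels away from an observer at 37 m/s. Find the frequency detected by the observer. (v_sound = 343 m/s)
f_obs = f·v/(v + v_s) = 285.2 Hz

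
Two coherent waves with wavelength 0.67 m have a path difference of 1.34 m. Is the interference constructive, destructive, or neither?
constructive — path difference = 2λ, a whole number of wavelengths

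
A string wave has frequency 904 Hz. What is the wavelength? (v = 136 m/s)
λ = v/f = 0.1504 m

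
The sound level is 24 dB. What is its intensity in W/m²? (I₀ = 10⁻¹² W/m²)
I = I₀·10^(β/10) = 2.51 × 10⁻¹⁰ W/m²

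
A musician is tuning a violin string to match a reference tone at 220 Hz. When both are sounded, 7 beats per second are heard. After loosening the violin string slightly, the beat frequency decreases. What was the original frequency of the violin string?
227 Hz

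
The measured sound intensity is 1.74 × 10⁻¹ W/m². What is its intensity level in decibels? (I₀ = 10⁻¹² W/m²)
β = 10·log₁₀(I/I₀) = 112.4 dB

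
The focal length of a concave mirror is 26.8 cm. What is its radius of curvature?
R = 2|f| = 53.6 cm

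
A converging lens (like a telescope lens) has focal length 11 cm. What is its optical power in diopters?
P = 1/f = 9.091 D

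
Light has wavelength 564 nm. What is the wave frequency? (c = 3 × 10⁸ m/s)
f = c/λ = 5.319 × 10¹⁴ Hz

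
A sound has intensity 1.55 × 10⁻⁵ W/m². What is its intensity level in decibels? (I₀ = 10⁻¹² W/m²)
β = 10·log₁₀(I/I₀) = 71.9 dB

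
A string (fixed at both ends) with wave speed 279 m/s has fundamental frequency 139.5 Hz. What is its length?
L = v/(2f₁) = 1 m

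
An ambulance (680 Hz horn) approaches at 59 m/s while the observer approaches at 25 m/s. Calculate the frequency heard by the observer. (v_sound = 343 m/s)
f_obs = f·(v + v_o)/(v − v_s) = 881.1 Hz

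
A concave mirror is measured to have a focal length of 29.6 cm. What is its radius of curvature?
R = 2|f| = 59.2 cm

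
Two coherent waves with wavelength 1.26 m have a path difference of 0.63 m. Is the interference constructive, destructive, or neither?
destructive — path difference = 0.5λ, an odd multiple of λ/2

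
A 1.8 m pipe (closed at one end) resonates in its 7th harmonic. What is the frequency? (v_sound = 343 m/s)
fₙ = nv/(4L) = 333.5 Hz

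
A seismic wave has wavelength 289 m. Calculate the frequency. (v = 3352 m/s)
f = v/λ = 11.6 Hz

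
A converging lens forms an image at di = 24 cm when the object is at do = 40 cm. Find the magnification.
M = −di/do = -0.6 (inverted image)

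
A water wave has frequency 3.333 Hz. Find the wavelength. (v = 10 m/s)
λ = v/f = 3 m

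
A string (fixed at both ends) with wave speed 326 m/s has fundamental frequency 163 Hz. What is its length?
L = v/(2f₁) = 1 m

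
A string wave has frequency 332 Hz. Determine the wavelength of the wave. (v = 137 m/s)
λ = v/f = 0.4127 m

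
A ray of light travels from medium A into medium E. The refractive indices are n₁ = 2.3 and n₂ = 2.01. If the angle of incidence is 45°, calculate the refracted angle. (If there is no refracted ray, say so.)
sin θ₂ = (n₁/n₂)·sin θ₁ = 0.8091 → θ₂ = 54.01°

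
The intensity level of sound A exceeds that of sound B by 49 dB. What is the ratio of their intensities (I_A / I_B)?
I_A/I_B = 10^(Δβ/10) = 79430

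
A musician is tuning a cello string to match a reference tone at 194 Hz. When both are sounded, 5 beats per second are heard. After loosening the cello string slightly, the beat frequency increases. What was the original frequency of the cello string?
189 Hz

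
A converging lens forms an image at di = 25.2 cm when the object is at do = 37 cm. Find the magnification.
M = −di/do = -0.6811 (inverted image)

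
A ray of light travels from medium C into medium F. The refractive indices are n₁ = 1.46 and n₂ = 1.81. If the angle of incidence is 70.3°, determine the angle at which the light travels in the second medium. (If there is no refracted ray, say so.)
sin θ₂ = (n₁/n₂)·sin θ₁ = 0.7594 → θ₂ = 49.41°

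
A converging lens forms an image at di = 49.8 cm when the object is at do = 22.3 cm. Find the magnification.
M = −di/do = -2.233 (inverted image)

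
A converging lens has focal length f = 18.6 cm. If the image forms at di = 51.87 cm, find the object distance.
1/do = 1/f − 1/di → do = 29 cm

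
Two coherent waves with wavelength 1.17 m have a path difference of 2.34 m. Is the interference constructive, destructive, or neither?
constructive — path difference = 2λ, a whole number of wavelengths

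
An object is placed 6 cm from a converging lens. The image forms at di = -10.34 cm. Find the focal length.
1/f = 1/do + 1/di → f = 14.29 cm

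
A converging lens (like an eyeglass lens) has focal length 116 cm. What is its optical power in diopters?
P = 1/f = 0.8621 D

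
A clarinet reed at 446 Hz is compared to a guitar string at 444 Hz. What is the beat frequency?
2 Hz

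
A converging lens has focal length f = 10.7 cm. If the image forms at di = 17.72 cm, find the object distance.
1/do = 1/f − 1/di → do = 27.01 cm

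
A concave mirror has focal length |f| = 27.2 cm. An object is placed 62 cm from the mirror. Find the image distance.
f = +27.2 cm (concave); 1/di = 1/f − 1/do → di = 48.46 cm (real image, in front of mirror)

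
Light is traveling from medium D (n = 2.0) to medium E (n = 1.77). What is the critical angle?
θc = arcsin(n₂/n₁) = 62.25°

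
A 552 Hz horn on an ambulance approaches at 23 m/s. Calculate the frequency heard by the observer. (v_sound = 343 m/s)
f_obs = f·v/(v − v_s) = 591.7 Hz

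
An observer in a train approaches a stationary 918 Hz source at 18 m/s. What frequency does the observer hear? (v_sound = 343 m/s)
f_obs = f·(v + v_o)/v = 966.2 Hz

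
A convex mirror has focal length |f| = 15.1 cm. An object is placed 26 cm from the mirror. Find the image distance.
f = −15.1 cm (convex); 1/di = 1/f − 1/do → di = -9.552 cm (virtual image, behind mirror)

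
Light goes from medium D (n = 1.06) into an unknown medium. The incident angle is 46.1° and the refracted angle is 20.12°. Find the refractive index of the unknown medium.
n₂ = n₁·sin θ₁ / sin θ₂ = 2.22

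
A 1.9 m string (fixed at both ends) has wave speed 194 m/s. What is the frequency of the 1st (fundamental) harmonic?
fₙ = nv/(2L) = 51.05 Hz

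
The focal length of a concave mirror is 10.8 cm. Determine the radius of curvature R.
R = 2|f| = 21.6 cm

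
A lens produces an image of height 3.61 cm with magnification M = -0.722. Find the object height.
ho = |hi|/|M| = 5 cm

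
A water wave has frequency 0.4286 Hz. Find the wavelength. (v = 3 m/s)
λ = v/f = 7 m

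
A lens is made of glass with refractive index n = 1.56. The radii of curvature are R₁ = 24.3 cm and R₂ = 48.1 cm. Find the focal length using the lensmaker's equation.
1/f = (n − 1)(1/R₁ − 1/R₂) → f = 87.7 cm (converging lens)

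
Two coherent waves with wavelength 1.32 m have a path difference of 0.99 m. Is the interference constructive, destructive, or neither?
neither (partial) — path difference = 0.75λ, neither a whole number of wavelengths nor an odd multiple of λ/2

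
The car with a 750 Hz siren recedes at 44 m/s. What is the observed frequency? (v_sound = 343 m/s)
f_obs = f·v/(v + v_s) = 664.7 Hz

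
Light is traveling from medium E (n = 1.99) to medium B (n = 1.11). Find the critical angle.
θc = arcsin(n₂/n₁) = 33.9°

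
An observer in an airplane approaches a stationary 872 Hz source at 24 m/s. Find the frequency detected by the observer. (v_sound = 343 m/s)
f_obs = f·(v + v_o)/v = 933 Hz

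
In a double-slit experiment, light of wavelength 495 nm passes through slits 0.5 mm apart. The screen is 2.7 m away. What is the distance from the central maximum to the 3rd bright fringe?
y = mλL/d = 8.019 mm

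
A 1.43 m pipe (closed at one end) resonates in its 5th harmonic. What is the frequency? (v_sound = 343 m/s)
fₙ = nv/(4L) = 299.8 Hz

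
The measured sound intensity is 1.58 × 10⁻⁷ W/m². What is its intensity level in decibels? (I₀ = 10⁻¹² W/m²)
β = 10·log₁₀(I/I₀) = 51.99 dB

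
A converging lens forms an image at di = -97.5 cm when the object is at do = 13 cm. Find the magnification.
M = −di/do = 7.5 (upright image)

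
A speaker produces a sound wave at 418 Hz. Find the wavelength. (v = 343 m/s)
λ = v/f = 0.8206 m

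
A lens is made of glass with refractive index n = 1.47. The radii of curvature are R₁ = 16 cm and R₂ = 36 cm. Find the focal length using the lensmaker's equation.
1/f = (n − 1)(1/R₁ − 1/R₂) → f = 61.28 cm (converging lens)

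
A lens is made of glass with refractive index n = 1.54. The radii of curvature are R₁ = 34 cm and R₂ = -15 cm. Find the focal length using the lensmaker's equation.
1/f = (n − 1)(1/R₁ − 1/R₂) → f = 19.27 cm (converging lens)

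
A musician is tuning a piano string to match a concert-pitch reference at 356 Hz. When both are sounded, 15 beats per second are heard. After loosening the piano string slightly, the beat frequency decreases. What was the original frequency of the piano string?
371 Hz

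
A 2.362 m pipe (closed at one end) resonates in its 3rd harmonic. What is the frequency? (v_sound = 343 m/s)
fₙ = nv/(4L) = 108.9 Hz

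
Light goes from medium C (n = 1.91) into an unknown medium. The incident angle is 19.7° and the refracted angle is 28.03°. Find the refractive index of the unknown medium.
n₂ = n₁·sin θ₁ / sin θ₂ = 1.37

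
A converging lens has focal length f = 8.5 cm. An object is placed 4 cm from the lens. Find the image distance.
1/di = 1/f − 1/do → di = -7.556 cm (virtual image)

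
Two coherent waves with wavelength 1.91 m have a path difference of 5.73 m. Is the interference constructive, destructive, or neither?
constructive — path difference = 3λ, a whole number of wavelengths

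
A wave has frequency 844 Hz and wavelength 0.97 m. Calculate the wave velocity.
v = fλ = 818.7 m/s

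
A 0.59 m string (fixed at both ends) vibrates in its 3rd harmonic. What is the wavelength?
λₙ = 2L/n = 0.3933 m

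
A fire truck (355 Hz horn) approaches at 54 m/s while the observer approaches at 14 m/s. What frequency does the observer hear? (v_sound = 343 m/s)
f_obs = f·(v + v_o)/(v − v_s) = 438.5 Hz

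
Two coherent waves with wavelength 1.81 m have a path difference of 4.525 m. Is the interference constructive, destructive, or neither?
destructive — path difference = 2.5λ, an odd multiple of λ/2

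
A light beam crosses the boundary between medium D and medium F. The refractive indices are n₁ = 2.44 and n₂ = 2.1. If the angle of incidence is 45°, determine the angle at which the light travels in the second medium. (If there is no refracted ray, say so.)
sin θ₂ = (n₁/n₂)·sin θ₁ = 0.8216 → θ₂ = 55.24°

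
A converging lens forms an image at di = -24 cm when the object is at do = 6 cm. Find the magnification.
M = −di/do = 4 (upright image)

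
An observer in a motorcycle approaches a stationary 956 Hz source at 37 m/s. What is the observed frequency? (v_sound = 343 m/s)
f_obs = f·(v + v_o)/v = 1059 Hz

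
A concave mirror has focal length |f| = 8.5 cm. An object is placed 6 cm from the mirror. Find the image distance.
f = +8.5 cm (concave); 1/di = 1/f − 1/do → di = -20.4 cm (virtual image, behind mirror)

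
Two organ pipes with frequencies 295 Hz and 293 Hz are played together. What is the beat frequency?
2 Hz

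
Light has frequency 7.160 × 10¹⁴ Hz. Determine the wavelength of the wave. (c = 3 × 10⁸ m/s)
λ = c/f = 419 nm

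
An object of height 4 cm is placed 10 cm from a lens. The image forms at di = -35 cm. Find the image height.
hi = (-di/do) × ho = 14 cm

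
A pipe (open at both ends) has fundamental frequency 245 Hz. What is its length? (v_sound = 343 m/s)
L = v/(2f₁) = 0.7 m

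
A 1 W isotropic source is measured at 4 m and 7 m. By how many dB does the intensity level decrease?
Δβ = 20·log₁₀(r₂/r₁) = 4.861 dB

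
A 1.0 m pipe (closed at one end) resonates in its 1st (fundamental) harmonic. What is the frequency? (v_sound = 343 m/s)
fₙ = nv/(4L) = 85.75 Hz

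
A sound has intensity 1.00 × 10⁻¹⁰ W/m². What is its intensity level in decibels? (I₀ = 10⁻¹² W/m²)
β = 10·log₁₀(I/I₀) = 20 dB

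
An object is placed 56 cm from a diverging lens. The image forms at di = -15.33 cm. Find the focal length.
1/f = 1/do + 1/di → f = -21.11 cm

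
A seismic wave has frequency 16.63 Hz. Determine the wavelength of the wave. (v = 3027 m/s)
λ = v/f = 182 m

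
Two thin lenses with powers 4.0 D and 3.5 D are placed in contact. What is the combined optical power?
P_total = P₁ + P₂ = 7.5 D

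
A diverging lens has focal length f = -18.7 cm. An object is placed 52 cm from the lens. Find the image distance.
1/di = 1/f − 1/do → di = -13.75 cm (virtual image)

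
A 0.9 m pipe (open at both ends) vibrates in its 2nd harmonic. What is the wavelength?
λₙ = 2L/n = 0.9 m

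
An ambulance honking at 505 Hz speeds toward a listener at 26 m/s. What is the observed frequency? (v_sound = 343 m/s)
f_obs = f·v/(v − v_s) = 546.4 Hz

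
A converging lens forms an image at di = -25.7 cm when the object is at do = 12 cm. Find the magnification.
M = −di/do = 2.142 (upright image)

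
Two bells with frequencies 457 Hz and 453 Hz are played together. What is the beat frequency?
4 Hz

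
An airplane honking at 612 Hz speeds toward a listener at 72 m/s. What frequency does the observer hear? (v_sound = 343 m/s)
f_obs = f·v/(v − v_s) = 774.6 Hz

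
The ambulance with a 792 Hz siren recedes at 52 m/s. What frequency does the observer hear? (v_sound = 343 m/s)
f_obs = f·v/(v + v_s) = 687.7 Hz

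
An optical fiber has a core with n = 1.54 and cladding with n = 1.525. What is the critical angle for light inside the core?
θc = arcsin(n_cladding/n_core) = 82°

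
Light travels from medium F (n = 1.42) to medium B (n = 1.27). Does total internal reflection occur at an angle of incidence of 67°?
θc = arcsin(n₂/n₁) = 63.43°; 67° > θc, so yes — total internal reflection.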